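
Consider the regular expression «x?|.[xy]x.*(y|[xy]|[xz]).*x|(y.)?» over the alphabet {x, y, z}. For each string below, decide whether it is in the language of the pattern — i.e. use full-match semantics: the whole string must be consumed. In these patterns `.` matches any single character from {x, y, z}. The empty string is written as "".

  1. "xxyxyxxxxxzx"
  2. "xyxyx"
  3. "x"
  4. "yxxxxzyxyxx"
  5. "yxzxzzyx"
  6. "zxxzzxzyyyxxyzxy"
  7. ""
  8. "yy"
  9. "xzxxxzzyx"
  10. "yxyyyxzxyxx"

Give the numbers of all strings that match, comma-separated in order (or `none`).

2, 3, 4, 7, 8

1 → no match
2 → match
3 → match
4 → match
5 → no match
6 → no match
7 → match
8 → match
9 → no match
10 → no match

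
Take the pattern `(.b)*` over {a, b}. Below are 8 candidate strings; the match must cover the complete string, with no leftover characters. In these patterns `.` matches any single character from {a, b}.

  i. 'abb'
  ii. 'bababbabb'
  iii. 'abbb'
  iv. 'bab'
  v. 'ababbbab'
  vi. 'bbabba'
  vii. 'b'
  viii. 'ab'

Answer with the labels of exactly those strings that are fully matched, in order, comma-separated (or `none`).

iii, v, viii

i → no match
ii → no match
iii → match
iv → no match
v → match
vi → no match
vii → no match
viii → match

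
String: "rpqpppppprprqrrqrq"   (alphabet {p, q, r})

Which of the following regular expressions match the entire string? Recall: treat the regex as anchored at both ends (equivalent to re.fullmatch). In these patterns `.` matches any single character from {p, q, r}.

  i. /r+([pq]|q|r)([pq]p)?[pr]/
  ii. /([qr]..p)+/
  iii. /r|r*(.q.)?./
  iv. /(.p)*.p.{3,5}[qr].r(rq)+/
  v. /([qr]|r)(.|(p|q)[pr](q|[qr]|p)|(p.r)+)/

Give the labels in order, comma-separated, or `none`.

i → no match
ii → no match — must end with "p"
iii → no match
iv → match
v → no match

iv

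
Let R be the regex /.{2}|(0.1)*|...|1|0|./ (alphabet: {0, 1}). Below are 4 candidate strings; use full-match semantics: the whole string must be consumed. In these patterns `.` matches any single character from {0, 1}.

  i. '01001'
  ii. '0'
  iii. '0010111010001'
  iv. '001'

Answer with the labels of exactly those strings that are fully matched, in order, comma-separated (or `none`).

i → no match
ii → match
iii → no match
iv → match

ii, iv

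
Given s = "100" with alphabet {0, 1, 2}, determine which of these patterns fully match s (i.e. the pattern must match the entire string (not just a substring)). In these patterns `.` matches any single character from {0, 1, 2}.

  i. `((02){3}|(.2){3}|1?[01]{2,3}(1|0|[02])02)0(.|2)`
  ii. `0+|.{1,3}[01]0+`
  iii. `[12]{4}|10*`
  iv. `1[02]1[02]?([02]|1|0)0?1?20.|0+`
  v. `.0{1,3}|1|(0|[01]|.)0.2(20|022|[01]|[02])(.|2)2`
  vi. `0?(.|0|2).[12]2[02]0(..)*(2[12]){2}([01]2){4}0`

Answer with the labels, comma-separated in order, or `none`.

i → no match
ii → match
iii → match
iv → no match
v → match
vi → no match — must end with "20"

ii, iii, v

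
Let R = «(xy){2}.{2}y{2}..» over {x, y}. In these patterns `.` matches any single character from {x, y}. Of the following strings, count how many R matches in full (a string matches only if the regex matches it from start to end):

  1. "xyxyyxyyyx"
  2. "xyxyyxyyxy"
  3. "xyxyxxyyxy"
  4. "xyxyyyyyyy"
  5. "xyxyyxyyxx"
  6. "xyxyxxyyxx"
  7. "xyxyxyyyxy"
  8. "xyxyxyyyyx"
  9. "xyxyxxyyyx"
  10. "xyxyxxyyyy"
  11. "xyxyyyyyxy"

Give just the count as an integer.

11

1 → match
2 → match
3 → match
4 → match
5 → match
6 → match
7 → match
8 → match
9 → match
10 → match
11 → match
Total matched: 11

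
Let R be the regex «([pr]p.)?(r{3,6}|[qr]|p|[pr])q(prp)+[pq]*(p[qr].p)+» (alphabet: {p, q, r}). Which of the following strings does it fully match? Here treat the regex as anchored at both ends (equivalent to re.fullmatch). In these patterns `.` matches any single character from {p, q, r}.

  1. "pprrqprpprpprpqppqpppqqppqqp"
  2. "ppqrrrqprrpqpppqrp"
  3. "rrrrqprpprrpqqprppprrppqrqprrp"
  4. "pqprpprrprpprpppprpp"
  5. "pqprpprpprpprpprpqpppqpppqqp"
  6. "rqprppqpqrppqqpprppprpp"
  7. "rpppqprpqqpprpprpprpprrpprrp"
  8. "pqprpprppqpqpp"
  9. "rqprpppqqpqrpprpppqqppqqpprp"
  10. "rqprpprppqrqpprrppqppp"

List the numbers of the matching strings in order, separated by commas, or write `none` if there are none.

1, 5, 6, 8

1 → match
2 → no match
3 → no match
4 → no match
5 → match
6 → match
7 → no match
8 → match
9 → no match
10 → no match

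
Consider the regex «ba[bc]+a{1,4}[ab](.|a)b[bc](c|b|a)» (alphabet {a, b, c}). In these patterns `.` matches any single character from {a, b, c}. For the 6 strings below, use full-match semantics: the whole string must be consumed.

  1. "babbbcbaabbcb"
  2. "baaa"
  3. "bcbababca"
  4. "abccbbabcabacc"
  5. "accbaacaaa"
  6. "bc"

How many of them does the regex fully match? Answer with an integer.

1

1 → match
2 → no match
3 → no match — must start with "ba"
4 → no match — must start with "ba"
5 → no match — must start with "ba"
6 → no match — must start with "ba"
Total matched: 1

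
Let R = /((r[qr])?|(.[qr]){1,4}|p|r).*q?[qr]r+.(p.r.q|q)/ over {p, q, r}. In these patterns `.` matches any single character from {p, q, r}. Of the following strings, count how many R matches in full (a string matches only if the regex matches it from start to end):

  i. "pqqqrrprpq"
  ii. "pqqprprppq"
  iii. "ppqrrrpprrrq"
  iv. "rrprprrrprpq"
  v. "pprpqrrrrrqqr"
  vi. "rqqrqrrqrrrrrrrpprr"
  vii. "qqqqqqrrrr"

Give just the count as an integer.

1

i → no match
ii → no match
iii → match
iv → no match
v → no match — must end with "q"
vi → no match — must end with "q"
vii → no match — must end with "q"
Total matched: 1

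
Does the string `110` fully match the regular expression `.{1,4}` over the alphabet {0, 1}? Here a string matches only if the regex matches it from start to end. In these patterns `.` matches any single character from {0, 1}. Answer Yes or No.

Yes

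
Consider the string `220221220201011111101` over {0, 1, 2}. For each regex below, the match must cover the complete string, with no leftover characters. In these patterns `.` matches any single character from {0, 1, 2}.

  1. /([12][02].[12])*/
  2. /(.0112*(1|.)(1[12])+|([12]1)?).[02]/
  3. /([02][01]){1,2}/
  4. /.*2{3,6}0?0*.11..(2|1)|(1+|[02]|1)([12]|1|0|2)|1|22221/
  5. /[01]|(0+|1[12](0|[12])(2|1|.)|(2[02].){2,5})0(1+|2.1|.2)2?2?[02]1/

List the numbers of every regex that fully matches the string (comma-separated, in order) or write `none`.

1 → no match
2 → no match
3 → no match
4 → no match
5 → match

5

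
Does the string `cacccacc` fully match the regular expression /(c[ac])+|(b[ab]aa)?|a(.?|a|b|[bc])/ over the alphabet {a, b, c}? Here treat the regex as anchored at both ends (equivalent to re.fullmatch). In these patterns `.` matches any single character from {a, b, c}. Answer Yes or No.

Yes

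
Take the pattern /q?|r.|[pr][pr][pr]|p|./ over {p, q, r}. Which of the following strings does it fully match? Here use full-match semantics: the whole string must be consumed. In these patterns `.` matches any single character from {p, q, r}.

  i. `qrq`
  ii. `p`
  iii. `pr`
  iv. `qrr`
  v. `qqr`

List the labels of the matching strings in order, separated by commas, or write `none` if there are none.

ii

i → no match
ii → match
iii → no match
iv → no match
v → no match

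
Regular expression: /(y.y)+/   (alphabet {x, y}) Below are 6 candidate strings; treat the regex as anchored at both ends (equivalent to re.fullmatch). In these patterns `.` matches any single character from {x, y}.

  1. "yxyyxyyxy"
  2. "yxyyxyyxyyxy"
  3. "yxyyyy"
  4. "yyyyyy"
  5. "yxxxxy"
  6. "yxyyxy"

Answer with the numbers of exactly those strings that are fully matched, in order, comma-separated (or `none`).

1 → match
2 → match
3 → match
4 → match
5 → no match
6 → match

1, 2, 3, 4, 6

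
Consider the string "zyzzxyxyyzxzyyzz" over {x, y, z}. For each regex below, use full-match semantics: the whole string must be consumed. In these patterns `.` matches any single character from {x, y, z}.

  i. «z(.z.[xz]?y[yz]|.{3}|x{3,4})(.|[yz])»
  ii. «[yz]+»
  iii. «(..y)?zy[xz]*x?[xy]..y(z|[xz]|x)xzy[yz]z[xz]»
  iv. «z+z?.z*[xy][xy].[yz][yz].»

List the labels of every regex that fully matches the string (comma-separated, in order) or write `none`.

iii

i → no match
ii → no match
iii → match
iv → no match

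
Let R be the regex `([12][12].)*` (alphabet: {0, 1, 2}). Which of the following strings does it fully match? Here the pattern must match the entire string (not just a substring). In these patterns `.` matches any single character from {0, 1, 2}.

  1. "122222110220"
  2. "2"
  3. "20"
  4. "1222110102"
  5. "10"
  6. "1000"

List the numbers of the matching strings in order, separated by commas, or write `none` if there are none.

1

1 → match
2 → no match
3 → no match
4 → no match
5 → no match
6 → no match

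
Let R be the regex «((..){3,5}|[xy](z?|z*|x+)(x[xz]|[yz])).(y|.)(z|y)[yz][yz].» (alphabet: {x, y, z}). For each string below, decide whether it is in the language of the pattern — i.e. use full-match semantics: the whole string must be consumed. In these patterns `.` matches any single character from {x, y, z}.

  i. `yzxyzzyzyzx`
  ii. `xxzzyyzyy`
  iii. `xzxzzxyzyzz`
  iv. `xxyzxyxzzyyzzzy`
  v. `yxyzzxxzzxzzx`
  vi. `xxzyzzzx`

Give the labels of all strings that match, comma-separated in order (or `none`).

ii

i → no match
ii → match
iii → no match
iv → no match
v → no match
vi → no match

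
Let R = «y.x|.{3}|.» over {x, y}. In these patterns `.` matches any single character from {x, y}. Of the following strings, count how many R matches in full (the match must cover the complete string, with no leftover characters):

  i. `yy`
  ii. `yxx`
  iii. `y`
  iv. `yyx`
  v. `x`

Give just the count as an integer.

i. `yy` → no match
ii. `yxx` → match
iii. `y` → match
iv. `yyx` → match
v. `x` → match
Total matched: 4

4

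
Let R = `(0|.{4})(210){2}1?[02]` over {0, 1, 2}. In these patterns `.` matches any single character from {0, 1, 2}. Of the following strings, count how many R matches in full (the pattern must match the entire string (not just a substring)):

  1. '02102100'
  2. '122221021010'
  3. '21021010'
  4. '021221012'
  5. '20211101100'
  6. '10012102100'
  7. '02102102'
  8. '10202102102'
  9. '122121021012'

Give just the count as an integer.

6

1. '02102100' → match
2. '122221021010' → match
3. '21021010' → no match
4. '021221012' → no match
5. '20211101100' → no match
6. '10012102100' → match
7. '02102102' → match
8. '10202102102' → match
9. '122121021012' → match
Total matched: 6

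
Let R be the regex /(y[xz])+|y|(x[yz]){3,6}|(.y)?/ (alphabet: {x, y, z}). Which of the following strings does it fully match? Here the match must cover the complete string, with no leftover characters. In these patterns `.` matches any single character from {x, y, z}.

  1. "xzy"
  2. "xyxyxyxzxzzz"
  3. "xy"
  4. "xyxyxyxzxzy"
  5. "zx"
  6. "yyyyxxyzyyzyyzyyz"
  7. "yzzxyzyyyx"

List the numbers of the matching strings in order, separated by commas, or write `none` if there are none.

1 → no match
2 → no match
3 → match
4 → no match
5 → no match
6 → no match
7 → no match

3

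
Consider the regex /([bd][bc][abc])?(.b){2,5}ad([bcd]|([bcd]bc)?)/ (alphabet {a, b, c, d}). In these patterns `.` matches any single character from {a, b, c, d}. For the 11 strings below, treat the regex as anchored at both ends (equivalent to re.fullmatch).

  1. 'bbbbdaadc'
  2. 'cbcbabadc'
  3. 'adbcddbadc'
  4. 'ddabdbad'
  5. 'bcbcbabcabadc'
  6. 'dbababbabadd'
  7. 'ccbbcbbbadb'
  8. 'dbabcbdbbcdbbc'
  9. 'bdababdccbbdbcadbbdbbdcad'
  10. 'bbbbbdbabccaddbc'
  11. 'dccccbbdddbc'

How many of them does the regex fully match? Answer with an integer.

1. 'bbbbdaadc' → no match
2. 'cbcbabadc' → match
3. 'adbcddbadc' → no match
4. 'ddabdbad' → no match
5 → no match
6. 'dbababbabadd' → no match
7. 'ccbbcbbbadb' → no match
8 → no match
9 → no match
10 → no match
11. 'dccccbbdddbc' → no match
Total matched: 1

1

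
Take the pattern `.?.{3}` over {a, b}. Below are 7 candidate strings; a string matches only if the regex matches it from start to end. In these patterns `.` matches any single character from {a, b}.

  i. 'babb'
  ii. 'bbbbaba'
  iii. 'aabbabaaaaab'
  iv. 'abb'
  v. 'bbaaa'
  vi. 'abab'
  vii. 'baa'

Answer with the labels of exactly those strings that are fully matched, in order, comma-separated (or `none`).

i, iv, vi, vii

i → match
ii → no match
iii → no match
iv → match
v → no match
vi → match
vii → match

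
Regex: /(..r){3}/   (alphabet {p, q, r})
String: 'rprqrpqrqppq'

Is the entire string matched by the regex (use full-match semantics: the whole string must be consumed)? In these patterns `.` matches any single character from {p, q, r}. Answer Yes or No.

Every match must end with 'r', but 'rprqrpqrqppq' does not.

No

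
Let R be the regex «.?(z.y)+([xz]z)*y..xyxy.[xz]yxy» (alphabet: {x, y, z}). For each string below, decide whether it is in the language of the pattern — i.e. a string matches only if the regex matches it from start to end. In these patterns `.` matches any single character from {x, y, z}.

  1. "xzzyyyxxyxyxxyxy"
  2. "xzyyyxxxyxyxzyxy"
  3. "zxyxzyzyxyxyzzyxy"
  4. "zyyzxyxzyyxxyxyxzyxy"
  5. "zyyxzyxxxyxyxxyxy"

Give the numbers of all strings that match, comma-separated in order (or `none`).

1, 2, 3, 4, 5

1 → match
2 → match
3 → match
4 → match
5 → match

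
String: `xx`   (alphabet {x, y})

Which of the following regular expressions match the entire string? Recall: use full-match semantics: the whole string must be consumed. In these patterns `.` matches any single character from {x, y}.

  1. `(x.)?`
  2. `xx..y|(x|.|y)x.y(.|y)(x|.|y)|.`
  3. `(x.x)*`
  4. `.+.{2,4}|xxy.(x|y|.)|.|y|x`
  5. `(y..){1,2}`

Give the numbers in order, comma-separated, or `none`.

1

1 → match
2 → no match
3 → no match
4 → no match
5 → no match — must start with `y`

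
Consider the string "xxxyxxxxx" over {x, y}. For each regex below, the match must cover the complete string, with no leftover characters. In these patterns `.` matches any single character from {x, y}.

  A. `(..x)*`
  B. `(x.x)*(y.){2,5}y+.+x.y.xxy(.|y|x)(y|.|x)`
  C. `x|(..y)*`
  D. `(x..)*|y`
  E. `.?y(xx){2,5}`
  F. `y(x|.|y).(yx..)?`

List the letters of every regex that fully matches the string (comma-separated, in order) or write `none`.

A

A → match
B → no match
C → no match
D → no match
E → no match
F → no match — must start with "y"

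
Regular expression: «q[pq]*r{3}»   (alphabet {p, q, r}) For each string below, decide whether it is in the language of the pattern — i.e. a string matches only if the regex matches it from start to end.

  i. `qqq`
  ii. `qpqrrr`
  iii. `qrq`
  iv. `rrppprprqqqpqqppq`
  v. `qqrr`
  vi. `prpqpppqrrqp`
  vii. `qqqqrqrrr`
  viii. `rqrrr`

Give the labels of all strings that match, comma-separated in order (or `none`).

ii

i → no match — must end with `r`
ii → match
iii → no match — must end with `r`
iv → no match — must start with `q`
v → no match
vi → no match — must start with `q`
vii → no match
viii → no match — must start with `q`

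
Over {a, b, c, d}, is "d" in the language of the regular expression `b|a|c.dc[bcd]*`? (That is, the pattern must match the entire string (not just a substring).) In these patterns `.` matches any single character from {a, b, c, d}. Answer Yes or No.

No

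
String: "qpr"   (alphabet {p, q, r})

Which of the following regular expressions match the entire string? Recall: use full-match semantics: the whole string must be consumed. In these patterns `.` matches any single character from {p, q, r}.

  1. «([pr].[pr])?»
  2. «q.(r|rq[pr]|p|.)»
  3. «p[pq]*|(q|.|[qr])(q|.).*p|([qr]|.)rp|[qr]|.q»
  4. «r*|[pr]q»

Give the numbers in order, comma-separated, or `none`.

2

1 → no match
2 → match
3 → no match
4 → no match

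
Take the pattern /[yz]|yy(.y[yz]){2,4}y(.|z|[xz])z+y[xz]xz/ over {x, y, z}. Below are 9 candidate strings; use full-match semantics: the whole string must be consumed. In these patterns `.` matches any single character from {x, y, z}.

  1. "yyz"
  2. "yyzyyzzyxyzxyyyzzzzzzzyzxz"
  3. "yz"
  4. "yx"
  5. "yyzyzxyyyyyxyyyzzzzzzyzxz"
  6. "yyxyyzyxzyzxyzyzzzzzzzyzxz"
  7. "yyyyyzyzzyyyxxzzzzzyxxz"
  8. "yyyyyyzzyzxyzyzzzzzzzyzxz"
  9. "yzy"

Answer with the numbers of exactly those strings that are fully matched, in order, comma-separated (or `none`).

1 → no match
2 → no match
3 → no match
4 → no match
5 → match
6 → no match
7 → no match
8 → no match
9 → no match

5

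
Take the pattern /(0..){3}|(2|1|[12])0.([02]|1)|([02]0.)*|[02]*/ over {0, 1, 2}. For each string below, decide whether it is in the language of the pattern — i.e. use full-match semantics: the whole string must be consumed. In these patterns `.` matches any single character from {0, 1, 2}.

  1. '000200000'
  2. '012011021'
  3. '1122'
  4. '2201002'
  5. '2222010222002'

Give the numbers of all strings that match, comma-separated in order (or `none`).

1, 2

1. '000200000' → match
2. '012011021' → match
3. '1122' → no match
4. '2201002' → no match
5 → no match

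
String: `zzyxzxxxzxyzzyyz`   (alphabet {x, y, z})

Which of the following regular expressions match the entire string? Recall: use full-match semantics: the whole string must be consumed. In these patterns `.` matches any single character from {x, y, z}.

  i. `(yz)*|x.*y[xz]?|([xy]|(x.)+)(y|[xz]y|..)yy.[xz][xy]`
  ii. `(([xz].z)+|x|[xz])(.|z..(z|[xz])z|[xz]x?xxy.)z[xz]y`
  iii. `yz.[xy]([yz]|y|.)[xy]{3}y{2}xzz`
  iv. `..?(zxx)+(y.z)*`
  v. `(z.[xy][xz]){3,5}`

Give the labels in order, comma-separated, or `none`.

i → no match
ii → no match — must end with `y`
iii → no match — must start with `yz`
iv → no match
v → match

v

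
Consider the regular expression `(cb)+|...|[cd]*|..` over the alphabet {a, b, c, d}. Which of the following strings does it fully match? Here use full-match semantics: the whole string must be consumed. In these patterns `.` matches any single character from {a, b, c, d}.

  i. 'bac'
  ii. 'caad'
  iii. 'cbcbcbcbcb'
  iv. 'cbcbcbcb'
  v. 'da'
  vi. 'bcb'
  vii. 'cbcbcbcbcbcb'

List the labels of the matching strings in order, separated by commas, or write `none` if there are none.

i → match
ii → no match
iii → match
iv → match
v → match
vi → match
vii → match

i, iii, iv, v, vi, vii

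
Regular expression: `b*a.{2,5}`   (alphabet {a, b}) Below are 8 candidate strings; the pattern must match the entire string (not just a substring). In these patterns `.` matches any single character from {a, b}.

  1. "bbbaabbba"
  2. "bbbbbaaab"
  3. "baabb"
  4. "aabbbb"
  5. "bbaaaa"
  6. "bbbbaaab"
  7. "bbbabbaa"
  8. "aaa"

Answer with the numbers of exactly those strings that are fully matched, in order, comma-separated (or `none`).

1 → match
2 → match
3 → match
4 → match
5 → match
6 → match
7 → match
8 → match

1, 2, 3, 4, 5, 6, 7, 8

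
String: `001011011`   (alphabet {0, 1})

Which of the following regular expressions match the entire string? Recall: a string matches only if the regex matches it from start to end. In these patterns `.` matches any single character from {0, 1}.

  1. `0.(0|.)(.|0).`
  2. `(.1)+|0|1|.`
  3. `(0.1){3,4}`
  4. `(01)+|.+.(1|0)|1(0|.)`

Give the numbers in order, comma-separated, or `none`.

3, 4

1 → no match
2 → no match
3 → match
4 → match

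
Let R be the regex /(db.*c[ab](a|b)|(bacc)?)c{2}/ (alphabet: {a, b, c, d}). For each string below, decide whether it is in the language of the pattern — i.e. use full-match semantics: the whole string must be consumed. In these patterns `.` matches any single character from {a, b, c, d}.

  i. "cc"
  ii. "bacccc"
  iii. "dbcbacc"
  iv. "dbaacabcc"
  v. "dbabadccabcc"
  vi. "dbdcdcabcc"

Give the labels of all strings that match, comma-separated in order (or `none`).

i, ii, iii, iv, v, vi

i. "cc" → match
ii. "bacccc" → match
iii. "dbcbacc" → match
iv. "dbaacabcc" → match
v. "dbabadccabcc" → match
vi. "dbdcdcabcc" → match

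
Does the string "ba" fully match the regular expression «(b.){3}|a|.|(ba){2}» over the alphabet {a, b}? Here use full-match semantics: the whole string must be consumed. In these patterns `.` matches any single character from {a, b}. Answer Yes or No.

No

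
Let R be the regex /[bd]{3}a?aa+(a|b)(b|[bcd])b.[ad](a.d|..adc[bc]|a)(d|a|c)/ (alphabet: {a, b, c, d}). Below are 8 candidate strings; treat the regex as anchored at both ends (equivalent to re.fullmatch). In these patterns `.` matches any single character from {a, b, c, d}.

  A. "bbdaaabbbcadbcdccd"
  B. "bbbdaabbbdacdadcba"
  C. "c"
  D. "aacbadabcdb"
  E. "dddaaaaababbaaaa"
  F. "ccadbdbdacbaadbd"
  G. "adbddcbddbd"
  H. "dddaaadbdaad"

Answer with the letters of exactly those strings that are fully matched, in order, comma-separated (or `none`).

H

A → no match
B → no match
C → no match
D → no match
E → no match
F → no match
G → no match
H → match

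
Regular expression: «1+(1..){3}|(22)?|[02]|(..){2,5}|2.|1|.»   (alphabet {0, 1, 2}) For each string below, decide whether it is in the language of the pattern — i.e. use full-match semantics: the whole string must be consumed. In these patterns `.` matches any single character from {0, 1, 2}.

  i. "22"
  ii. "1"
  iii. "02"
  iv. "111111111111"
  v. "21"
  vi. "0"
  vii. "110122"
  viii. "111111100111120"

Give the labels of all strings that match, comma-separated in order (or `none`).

i, ii, iv, v, vi, vii, viii

i → match
ii → match
iii → no match
iv → match
v → match
vi → match
vii → match
viii → match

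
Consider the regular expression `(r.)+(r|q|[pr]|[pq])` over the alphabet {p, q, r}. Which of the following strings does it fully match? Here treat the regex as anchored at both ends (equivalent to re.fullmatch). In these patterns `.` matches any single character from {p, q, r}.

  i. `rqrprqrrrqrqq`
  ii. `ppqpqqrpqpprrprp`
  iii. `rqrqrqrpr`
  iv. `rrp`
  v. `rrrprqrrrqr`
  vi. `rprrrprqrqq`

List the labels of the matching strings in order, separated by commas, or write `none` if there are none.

i, iii, iv, v, vi

i → match
ii → no match — must start with `r`
iii → match
iv → match
v → match
vi → match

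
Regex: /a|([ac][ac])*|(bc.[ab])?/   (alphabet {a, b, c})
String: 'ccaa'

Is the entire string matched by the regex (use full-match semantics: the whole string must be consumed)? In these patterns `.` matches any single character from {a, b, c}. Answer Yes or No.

Yes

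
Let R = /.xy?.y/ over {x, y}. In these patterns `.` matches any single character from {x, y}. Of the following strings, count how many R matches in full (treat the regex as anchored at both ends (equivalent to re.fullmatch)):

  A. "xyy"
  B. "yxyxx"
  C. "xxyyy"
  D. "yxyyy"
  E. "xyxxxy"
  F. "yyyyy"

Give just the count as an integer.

A. "xyy" → no match
B. "yxyxx" → no match — must end with "y"
C. "xxyyy" → match
D. "yxyyy" → match
E. "xyxxxy" → no match
F. "yyyyy" → no match
Total matched: 2

2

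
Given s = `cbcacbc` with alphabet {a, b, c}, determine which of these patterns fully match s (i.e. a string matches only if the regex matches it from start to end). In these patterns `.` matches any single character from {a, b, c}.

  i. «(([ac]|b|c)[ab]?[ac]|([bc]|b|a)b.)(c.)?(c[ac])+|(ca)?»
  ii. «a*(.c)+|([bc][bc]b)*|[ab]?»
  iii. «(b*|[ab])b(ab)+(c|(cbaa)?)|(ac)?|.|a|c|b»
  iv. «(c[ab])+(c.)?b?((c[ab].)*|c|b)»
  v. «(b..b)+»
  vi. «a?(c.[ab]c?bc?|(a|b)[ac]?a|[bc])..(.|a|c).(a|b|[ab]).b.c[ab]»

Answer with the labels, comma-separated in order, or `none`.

iv

i → no match
ii → no match
iii → no match
iv → match
v → no match — must start with `b`
vi → no match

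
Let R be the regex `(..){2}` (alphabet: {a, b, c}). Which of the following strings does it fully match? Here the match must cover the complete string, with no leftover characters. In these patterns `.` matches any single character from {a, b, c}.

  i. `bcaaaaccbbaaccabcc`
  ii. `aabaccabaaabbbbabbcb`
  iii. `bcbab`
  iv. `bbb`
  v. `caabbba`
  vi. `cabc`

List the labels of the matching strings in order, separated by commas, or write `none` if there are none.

vi

i → no match
ii → no match
iii → no match
iv → no match
v → no match
vi → match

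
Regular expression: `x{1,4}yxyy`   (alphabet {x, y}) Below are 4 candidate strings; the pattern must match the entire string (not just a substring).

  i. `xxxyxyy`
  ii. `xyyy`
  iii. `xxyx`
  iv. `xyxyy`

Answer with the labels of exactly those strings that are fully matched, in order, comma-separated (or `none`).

i, iv

i → match
ii → no match — must end with `xyxyy`
iii → no match — must end with `xyxyy`
iv → match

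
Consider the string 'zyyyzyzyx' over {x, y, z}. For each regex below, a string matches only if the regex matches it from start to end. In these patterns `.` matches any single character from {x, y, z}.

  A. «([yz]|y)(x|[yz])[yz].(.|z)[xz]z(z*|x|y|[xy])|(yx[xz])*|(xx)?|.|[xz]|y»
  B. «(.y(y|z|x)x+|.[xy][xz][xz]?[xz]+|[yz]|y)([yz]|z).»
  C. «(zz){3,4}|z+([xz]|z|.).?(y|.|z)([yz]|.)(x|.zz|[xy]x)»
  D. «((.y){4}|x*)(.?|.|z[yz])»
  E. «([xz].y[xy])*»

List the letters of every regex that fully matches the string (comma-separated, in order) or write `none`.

A → no match
B → no match
C → no match
D → match
E → no match

D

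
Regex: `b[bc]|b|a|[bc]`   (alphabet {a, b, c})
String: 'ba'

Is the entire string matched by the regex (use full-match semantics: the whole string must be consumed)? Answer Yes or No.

No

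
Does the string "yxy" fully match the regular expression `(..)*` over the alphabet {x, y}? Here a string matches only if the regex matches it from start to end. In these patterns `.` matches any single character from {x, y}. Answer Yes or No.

No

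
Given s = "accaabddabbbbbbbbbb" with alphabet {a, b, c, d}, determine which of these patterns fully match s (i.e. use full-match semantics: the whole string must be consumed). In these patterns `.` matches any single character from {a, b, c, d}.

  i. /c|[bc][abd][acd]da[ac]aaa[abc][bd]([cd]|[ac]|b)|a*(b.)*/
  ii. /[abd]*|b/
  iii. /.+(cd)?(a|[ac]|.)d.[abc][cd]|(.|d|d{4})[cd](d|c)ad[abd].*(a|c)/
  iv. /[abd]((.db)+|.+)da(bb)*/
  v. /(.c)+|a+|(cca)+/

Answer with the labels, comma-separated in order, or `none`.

i → no match
ii → no match
iii → no match
iv → match
v → no match

iv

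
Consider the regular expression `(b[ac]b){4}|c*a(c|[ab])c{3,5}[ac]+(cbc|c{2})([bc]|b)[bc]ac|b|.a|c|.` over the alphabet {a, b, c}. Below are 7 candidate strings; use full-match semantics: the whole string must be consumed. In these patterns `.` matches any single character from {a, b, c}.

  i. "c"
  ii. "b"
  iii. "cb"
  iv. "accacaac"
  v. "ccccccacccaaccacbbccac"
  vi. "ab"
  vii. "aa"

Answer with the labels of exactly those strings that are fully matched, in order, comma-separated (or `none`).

i → match
ii → match
iii → no match
iv → no match
v → no match
vi → no match
vii → match

i, ii, vii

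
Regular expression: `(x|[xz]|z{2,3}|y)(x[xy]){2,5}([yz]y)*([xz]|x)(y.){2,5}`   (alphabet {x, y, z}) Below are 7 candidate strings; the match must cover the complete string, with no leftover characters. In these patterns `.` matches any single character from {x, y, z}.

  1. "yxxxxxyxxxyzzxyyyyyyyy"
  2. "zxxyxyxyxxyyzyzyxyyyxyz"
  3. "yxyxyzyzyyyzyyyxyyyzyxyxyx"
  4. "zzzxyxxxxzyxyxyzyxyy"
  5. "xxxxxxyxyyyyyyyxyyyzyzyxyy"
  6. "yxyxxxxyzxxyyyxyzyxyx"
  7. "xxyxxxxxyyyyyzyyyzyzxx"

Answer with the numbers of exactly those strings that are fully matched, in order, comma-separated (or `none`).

1 → no match
2 → no match
3 → match
4 → match
5 → match
6 → no match
7 → no match

3, 4, 5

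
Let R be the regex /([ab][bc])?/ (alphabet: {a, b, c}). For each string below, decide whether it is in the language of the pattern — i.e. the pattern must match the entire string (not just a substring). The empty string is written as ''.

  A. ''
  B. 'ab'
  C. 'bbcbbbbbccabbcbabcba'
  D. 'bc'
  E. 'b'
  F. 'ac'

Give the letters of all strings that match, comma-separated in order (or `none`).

A. '' → match
B. 'ab' → match
C → no match
D. 'bc' → match
E. 'b' → no match
F. 'ac' → match

A, B, D, F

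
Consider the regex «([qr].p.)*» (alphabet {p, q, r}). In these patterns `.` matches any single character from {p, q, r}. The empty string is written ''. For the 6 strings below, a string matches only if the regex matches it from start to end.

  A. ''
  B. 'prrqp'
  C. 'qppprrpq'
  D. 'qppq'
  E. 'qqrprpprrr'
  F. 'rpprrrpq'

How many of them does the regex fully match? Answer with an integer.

4

A. '' → match
B. 'prrqp' → no match
C. 'qppprrpq' → match
D. 'qppq' → match
E. 'qqrprpprrr' → no match
F. 'rpprrrpq' → match
Total matched: 4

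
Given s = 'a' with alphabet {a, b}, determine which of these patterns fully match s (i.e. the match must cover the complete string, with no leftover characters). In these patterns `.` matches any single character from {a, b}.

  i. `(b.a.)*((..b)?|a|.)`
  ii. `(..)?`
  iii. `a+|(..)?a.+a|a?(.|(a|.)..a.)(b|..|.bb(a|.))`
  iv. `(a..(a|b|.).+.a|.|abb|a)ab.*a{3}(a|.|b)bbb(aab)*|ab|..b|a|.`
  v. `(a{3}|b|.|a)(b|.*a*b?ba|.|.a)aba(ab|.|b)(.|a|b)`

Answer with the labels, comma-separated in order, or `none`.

i → match
ii → no match
iii → match
iv → match
v → no match

i, iii, iv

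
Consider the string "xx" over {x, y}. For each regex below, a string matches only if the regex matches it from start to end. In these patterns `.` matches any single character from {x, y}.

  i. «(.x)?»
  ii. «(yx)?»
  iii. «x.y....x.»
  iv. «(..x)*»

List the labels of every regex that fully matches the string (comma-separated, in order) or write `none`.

i

i → match
ii → no match
iii → no match
iv → no match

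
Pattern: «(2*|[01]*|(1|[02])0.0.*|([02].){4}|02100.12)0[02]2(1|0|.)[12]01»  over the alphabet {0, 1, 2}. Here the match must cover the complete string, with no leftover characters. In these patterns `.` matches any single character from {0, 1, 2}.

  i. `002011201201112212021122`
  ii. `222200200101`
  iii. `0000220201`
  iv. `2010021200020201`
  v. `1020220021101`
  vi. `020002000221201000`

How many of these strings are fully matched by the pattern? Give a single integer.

3

i → no match — must end with `01`
ii. `222200200101` → no match
iii. `0000220201` → match
iv → match
v → match
vi → no match — must end with `01`
Total matched: 3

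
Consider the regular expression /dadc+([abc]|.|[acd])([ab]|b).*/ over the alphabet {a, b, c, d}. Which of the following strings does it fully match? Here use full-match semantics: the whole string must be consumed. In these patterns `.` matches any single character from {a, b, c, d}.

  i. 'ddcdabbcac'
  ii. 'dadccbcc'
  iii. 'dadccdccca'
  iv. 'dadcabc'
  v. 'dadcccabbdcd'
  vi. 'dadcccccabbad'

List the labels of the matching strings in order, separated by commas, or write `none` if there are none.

i. 'ddcdabbcac' → no match — must start with 'dadc'
ii. 'dadccbcc' → match
iii. 'dadccdccca' → no match
iv. 'dadcabc' → match
v. 'dadcccabbdcd' → match
vi → match

ii, iv, v, vi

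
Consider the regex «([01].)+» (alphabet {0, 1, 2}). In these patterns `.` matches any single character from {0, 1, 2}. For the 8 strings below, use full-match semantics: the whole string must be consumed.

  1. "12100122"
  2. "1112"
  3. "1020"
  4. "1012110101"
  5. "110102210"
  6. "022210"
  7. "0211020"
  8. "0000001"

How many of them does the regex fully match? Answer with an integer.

2

1 → no match
2 → match
3 → no match
4 → match
5 → no match
6 → no match
7 → no match
8 → no match
Total matched: 2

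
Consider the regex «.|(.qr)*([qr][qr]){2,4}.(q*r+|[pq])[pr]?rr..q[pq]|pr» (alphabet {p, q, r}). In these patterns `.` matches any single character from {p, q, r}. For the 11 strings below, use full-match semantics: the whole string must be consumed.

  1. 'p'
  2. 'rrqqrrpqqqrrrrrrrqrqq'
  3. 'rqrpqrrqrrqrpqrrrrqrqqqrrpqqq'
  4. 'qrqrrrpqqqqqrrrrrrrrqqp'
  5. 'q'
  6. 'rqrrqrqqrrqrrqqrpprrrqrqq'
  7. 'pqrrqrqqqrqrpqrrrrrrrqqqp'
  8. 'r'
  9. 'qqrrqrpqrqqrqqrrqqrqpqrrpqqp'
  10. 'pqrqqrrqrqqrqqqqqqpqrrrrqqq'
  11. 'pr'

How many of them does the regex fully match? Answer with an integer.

1 → match
2 → match
3 → match
4 → match
5 → match
6 → match
7 → match
8 → match
9 → match
10 → match
11 → match
Total matched: 11

11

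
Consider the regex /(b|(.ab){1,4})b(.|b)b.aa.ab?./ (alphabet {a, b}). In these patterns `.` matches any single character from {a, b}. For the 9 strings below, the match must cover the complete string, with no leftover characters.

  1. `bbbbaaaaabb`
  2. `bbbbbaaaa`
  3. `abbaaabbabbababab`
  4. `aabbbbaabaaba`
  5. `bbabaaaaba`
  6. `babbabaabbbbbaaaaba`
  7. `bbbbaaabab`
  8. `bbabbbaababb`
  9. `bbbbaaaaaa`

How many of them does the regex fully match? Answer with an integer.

4

1. `bbbbaaaaabb` → match
2. `bbbbbaaaa` → no match
3 → no match
4 → no match
5. `bbabaaaaba` → no match
6 → match
7. `bbbbaaabab` → match
8. `bbabbbaababb` → no match
9. `bbbbaaaaaa` → match
Total matched: 4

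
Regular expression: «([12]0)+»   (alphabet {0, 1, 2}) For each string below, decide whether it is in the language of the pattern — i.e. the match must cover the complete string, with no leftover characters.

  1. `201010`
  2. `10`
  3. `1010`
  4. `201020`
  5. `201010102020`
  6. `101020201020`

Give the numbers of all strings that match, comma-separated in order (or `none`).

1, 2, 3, 4, 5, 6

1 → match
2 → match
3 → match
4 → match
5 → match
6 → match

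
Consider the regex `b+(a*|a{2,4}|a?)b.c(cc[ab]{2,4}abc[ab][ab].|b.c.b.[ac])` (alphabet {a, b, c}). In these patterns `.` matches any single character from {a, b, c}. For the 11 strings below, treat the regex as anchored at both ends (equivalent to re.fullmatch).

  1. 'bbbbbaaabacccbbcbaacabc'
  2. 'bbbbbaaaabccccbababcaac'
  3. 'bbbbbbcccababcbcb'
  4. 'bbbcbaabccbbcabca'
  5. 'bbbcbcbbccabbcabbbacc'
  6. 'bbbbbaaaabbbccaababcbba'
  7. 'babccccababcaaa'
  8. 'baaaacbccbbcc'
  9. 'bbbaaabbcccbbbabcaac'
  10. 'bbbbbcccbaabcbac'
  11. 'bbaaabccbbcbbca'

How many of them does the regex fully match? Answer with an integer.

1 → no match
2 → match
3 → no match
4 → no match
5 → no match
6 → no match
7 → match
8 → no match
9 → match
10 → match
11 → match
Total matched: 5

5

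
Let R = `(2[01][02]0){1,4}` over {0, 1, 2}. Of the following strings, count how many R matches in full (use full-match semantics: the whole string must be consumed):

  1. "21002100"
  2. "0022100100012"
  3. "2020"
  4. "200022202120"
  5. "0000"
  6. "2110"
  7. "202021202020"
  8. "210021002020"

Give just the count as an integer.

1 → match
2 → no match — must start with "2"
3 → match
4 → no match
5 → no match — must start with "2"
6 → no match
7 → match
8 → match
Total matched: 4

4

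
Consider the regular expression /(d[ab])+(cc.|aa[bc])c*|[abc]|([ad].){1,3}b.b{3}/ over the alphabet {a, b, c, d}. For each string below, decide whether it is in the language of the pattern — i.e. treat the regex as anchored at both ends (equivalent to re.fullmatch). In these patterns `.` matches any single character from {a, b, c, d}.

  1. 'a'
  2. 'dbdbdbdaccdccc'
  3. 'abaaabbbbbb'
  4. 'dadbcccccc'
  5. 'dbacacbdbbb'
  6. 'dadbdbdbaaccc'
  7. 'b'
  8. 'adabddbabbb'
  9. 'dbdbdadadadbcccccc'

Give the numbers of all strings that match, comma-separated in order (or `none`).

1. 'a' → match
2 → match
3. 'abaaabbbbbb' → match
4. 'dadbcccccc' → match
5. 'dbacacbdbbb' → match
6 → match
7. 'b' → match
8. 'adabddbabbb' → match
9 → match

1, 2, 3, 4, 5, 6, 7, 8, 9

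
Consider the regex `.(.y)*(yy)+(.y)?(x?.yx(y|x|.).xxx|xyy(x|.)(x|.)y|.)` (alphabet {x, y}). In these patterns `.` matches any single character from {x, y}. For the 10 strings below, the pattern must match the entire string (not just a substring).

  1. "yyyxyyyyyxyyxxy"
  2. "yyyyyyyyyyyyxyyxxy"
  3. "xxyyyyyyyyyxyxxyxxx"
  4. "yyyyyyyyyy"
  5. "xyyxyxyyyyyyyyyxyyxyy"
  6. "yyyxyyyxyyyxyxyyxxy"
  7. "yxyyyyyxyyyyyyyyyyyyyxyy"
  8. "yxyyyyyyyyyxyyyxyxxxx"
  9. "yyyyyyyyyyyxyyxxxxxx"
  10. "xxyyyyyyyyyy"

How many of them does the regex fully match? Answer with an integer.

9

1 → match
2 → no match
3 → match
4 → match
5 → match
6 → match
7 → match
8 → match
9 → match
10 → match
Total matched: 9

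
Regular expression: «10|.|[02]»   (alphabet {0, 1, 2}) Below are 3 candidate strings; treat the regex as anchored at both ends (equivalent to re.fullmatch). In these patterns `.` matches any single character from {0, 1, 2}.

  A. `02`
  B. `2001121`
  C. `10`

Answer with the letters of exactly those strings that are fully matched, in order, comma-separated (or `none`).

C

A → no match
B → no match
C → match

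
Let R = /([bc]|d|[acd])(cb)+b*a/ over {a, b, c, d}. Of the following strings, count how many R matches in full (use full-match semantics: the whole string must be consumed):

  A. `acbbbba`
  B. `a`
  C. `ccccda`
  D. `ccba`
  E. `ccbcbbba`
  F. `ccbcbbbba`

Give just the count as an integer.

A → match
B → no match
C → no match
D → match
E → match
F → match
Total matched: 4

4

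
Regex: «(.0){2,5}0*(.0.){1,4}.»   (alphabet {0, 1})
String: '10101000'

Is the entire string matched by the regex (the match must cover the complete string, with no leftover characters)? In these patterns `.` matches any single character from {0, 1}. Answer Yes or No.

Yes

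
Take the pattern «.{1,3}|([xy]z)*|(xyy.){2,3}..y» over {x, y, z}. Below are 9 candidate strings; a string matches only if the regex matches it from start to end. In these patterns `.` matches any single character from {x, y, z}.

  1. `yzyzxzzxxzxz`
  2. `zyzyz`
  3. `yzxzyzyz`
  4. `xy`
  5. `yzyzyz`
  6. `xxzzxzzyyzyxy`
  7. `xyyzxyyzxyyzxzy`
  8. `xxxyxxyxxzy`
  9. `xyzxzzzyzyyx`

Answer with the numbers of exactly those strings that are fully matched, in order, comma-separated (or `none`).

3, 4, 5, 7

1 → no match
2 → no match
3 → match
4 → match
5 → match
6 → no match
7 → match
8 → no match
9 → no match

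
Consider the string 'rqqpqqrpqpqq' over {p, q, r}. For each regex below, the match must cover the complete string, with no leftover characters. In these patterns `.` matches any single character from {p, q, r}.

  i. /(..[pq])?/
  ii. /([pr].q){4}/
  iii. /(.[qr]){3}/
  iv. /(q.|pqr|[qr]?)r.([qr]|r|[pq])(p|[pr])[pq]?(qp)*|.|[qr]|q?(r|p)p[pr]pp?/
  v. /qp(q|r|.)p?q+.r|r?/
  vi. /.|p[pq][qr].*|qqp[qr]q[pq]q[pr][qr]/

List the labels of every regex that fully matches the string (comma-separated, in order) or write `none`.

ii

i → no match
ii → match
iii → no match
iv → no match
v → no match
vi → no match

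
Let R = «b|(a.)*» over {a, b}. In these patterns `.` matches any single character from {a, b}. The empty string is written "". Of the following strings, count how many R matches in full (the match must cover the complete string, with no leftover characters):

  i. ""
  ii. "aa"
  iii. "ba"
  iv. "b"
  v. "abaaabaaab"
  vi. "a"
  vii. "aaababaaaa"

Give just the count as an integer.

i. "" → match
ii. "aa" → match
iii. "ba" → no match
iv. "b" → match
v. "abaaabaaab" → match
vi. "a" → no match
vii. "aaababaaaa" → match
Total matched: 5

5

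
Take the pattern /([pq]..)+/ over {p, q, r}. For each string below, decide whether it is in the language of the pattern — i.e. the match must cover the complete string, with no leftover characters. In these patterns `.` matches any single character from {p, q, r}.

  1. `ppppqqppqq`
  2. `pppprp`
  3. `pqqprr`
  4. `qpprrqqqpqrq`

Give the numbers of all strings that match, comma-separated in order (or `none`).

2, 3

1 → no match
2 → match
3 → match
4 → no match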